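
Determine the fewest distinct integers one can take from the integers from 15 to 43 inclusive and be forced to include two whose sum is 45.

22

Group the elements by complementary pair {x, 45−x}: {15,30}, {16,29}, {17,28}, …, giving 8 two-element pairs and 13 integers whose partner 45−x falls outside [15,43].
Treating each of those 21 groups as a pigeonhole, one can pick one integer per group — 21 integers — with no two summing to 45.
The 22nd integer lands in an occupied pair, forcing a sum of 45.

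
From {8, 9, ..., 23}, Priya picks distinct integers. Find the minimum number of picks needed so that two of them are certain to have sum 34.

Group the elements by complementary pair {x, 34−x}: {11,23}, {12,22}, {13,21}, …, giving 6 two-element pairs, the single value 17 (it cannot pair with itself since the integers are distinct), and 3 integers whose partner 34−x falls outside [8,23].
Treating each of those 10 groups as a pigeonhole, one can pick one integer per group — 10 integers — with no two summing to 34.
The 11th integer lands in an occupied pair, forcing a sum of 34.

11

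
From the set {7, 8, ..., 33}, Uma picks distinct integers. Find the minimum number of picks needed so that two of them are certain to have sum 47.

18

Group the elements by complementary pair {x, 47−x}: {14,33}, {15,32}, {16,31}, …, giving 10 two-element pairs and 7 integers whose partner 47−x falls outside [7,33].
Treating each of those 17 groups as a pigeonhole, one can pick one integer per group — 17 integers — with no two summing to 47.
The 18th integer lands in an occupied pair, forcing a sum of 47.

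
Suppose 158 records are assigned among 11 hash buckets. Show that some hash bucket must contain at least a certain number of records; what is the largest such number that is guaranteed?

15

The 11 hash buckets are the holes and the 158 records are the pigeons.
If every hash bucket held at most 14 records, the total would be at most 11 × 14 = 154, which is less than 158.
So some hash bucket holds at least ⌈158/11⌉ = 15 records.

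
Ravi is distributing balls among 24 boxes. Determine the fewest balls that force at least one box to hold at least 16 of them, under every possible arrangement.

With 360 balls one could put exactly 15 in each of the 24 boxes, and no box would reach 16.
By pigeonhole, one more ball must land in a box that already has 15, giving it 16.
So 24 × 15 + 1 = 361 balls are required.

361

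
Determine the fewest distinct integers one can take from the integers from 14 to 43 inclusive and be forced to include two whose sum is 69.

22

Group the elements by complementary pair {x, 69−x}: {26,43}, {27,42}, {28,41}, …, giving 9 two-element pairs and 12 integers whose partner 69−x falls outside [14,43].
Treating each of those 21 groups as a pigeonhole, one can pick one integer per group — 21 integers — with no two summing to 69.
The 22nd integer lands in an occupied pair, forcing a sum of 69.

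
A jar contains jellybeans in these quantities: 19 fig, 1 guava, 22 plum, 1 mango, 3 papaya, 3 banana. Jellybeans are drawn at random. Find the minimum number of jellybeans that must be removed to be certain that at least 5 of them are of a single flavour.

An adversary could hand out at most 4 jellybeans per flavour (4 flavours run out sooner): 4 + 1 + 4 + 1 + 3 + 3 = 16 jellybeans and still no flavour has 5.
By the pigeonhole principle, one more jellybean lands in a flavour already at 4, so 17 draws are enough and 16 are not.

17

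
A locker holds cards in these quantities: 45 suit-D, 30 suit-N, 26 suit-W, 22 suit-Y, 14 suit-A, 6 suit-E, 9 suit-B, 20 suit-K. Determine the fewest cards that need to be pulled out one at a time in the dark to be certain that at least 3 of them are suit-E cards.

In the worst case for collecting suit-E cards, every non-suit-E card comes out first.
There are 45 + 30 + 26 + 22 + 14 + 9 + 20 = 166 non-suit-E cards altogether.
After those, each further card must be suit-E, so 166 + 3 = 169 draws guarantee 3 suit-E cards.

169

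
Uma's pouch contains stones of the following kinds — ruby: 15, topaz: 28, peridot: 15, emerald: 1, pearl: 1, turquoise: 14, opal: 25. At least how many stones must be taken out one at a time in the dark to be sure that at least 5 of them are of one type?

23

Put each drawn stone into a box by type. The largest draw with every box below 5 takes min(count, 4) from each type; types with fewer than 4 contribute all they have.
Σ min(cᵢ, 4) = 4 + 4 + 4 + 1 + 1 + 4 + 4 = 22.
Draw number 22 + 1 = 23 must push one box to 5.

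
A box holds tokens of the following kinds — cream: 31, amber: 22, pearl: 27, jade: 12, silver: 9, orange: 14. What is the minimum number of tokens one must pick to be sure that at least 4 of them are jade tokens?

107

In the worst case for collecting jade tokens, every non-jade token comes out first.
There are 31 + 22 + 27 + 9 + 14 = 103 non-jade tokens altogether.
After those, each further token must be jade, so 103 + 4 = 107 draws guarantee 4 jade tokens.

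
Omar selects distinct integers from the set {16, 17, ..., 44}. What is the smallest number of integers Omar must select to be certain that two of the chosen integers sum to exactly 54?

19

Two chosen integers sum to 54 exactly when both halves of some pair {x, 54−x} with 16 ≤ x ≤ 54−x ≤ 38 are chosen — 11 such pairs.
The remaining 7 elements (those with no distinct partner in range) can never complete a 54-sum, so the worst case takes all of them and one from each pair: 7 + 11 = 18.
Pigeonhole: the 19th integer has to be the second member of some pair, so 18 + 1 = 19.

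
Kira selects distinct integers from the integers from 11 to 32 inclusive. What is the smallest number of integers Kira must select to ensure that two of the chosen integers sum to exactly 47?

Two chosen integers sum to 47 exactly when both halves of some pair {x, 47−x} with 15 ≤ x ≤ 47−x ≤ 32 are chosen — 9 such pairs.
The remaining 4 elements (those with no distinct partner in range) can never complete a 47-sum, so the worst case takes all of them and one from each pair: 4 + 9 = 13.
The 14th integer has to be the second member of some pair, so 13 + 1 = 14.

14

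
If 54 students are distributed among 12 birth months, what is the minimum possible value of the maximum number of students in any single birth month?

5

The 12 birth months are the holes and the 54 students are the pigeons.
If every birth month held at most 4 students, the total would be at most 12 × 4 = 48, which is less than 54.
So some birth month holds at least ⌈54/12⌉ = 5 students.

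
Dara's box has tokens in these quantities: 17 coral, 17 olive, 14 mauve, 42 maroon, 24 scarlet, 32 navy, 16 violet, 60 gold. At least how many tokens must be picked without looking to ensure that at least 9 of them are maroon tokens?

In the worst case for collecting maroon tokens, every non-maroon token comes out first.
There are 17 + 17 + 14 + 24 + 32 + 16 + 60 = 180 non-maroon tokens altogether.
After those, each further token must be maroon, so 180 + 9 = 189 draws guarantee 9 maroon tokens.

189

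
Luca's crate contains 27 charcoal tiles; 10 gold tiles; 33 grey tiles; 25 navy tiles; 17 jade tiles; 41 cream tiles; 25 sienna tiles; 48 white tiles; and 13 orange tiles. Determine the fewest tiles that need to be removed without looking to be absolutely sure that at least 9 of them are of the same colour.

The 9 colours are the holes; the tiles drawn are the pigeons.
To avoid 9 of any one colour, the worst case takes at most 8 of each colour.
That gives 8 + 8 + 8 + 8 + 8 + 8 + 8 + 8 + 8 = 72 tiles with no colour reaching 9.
The next tile forces some colour to 9, so 72 + 1 = 73.

73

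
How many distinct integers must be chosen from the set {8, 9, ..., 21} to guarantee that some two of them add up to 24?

Two chosen integers sum to 24 exactly when both halves of some pair {x, 24−x} with 8 ≤ x ≤ 24−x ≤ 16 are chosen — 4 such pairs.
The remaining 6 elements (those with no distinct partner in range) can never complete a 24-sum, so the worst case takes all of them and one from each pair: 6 + 4 = 10.
The 11th integer has to be the second member of some pair, so 10 + 1 = 11.

11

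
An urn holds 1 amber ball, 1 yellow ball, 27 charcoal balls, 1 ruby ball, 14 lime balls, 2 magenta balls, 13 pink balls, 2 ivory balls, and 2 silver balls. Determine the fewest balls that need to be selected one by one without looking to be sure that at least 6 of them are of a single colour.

25

Put each drawn ball into a box by colour. The largest draw with every box below 6 takes min(count, 5) from each colour; colours with fewer than 5 contribute all they have.
Σ min(cᵢ, 5) = 1 + 1 + 5 + 1 + 5 + 2 + 5 + 2 + 2 = 24.
Draw number 24 + 1 = 25 must push one box to 6.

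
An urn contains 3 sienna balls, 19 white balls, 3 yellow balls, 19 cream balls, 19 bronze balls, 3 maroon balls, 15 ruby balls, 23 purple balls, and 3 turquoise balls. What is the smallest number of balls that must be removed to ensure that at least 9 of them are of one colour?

53

Put each drawn ball into a box by colour. The largest draw with every box below 9 takes min(count, 8) from each colour; colours with fewer than 8 contribute all they have.
Σ min(cᵢ, 8) = 3 + 8 + 3 + 8 + 8 + 3 + 8 + 8 + 3 = 52.
Draw number 52 + 1 = 53 must push one box to 9.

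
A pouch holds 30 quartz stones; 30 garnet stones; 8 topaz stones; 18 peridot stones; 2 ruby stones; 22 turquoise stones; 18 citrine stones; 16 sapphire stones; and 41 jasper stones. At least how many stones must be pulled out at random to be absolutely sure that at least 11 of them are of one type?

An adversary could hand out at most 10 stones per type (topaz, ruby run out sooner): 10 + 10 + 8 + 10 + 2 + 10 + 10 + 10 + 10 = 80 stones and still no type has 11.
One more stone lands in a type already at 10, so 81 draws are enough and 80 are not.

81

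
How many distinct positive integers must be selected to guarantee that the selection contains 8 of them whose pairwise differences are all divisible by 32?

225

Integers whose pairwise differences are multiples of 32 are exactly those sharing a remainder mod 32. The 32 residue classes mod 32 are the pigeonholes.
With 224 integers one could put 7 in each residue class and have no class reach 8.
The 225th integer pushes some class to 8, so 32·7 + 1 = 225.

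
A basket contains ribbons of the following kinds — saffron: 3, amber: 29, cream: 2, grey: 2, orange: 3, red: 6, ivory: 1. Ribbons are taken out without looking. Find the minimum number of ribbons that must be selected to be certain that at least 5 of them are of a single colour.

The 7 colours are the holes; the ribbons drawn are the pigeons.
To avoid 5 of any one colour, the worst case takes at most 4 of each colour, or every ribbon of a colour that has fewer than 4.
That gives 3 + 4 + 2 + 2 + 3 + 4 + 1 = 19 ribbons with no colour reaching 5.
The next ribbon forces some colour to 5, so 19 + 1 = 20.

20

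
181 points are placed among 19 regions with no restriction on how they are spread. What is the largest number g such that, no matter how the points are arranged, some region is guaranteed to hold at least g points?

10

By the pigeonhole principle, the 19 regions are the holes and the 181 points are the pigeons.
If every region held at most 9 points, the total would be at most 19 × 9 = 171, which is less than 181.
So some region holds at least ⌈181/19⌉ = 10 points.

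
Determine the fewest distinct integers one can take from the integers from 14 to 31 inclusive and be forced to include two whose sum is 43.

A set avoiding the sum 43 can contain at most one of each pair {x, 43−x}, plus the 2 elements whose complement lies outside the range.
The integers 22, …, 31 (10 of them) are such a set: any two sum to at least 22+23 = 45 > 43.
Any 11th integer completes one of the 8 pairs, so 11 choices force a sum of 43.

11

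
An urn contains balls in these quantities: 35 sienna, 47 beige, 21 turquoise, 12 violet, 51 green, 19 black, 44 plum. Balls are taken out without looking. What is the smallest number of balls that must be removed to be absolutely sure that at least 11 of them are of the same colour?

An adversary could hand out at most 10 balls per colour: 10 + 10 + 10 + 10 + 10 + 10 + 10 = 70 balls and still no colour has 11.
By the pigeonhole principle, one more ball lands in a colour already at 10, so 71 draws are enough and 70 are not.

71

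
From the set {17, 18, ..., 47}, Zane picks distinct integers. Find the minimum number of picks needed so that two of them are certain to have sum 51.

23

Group the elements by complementary pair {x, 51−x}: {17,34}, {18,33}, {19,32}, …, giving 9 two-element pairs and 13 integers whose partner 51−x falls outside [17,47].
Treating each of those 22 groups as a pigeonhole, one can pick one integer per group — 22 integers — with no two summing to 51.
The 23rd integer lands in an occupied pair, forcing a sum of 51.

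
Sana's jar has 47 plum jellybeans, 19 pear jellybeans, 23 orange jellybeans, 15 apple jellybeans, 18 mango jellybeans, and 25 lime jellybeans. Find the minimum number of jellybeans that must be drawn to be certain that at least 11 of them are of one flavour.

61

The 6 flavours are the holes; the jellybeans drawn are the pigeons.
To avoid 11 of any one flavour, the worst case takes at most 10 of each flavour.
That gives 10 + 10 + 10 + 10 + 10 + 10 = 60 jellybeans with no flavour reaching 11.
The next jellybean forces some flavour to 11, so 60 + 1 = 61.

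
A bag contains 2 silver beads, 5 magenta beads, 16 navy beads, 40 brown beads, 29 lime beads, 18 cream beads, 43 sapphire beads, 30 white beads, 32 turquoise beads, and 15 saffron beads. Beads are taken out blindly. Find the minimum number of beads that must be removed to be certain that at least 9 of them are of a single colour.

The 10 colours are the holes; the beads drawn are the pigeons.
To avoid 9 of any one colour, the worst case takes at most 8 of each colour, or every bead of a colour that has fewer than 8.
That gives 2 + 5 + 8 + 8 + 8 + 8 + 8 + 8 + 8 + 8 = 71 beads with no colour reaching 9.
The next bead forces some colour to 9, so 71 + 1 = 72.

72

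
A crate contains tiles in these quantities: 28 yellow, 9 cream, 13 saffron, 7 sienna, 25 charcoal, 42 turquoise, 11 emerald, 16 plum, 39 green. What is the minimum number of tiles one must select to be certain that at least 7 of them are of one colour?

55

Put each drawn tile into a box by colour. The largest draw with every box below 7 takes min(count, 6) from each colour.
Σ min(cᵢ, 6) = 6 + 6 + 6 + 6 + 6 + 6 + 6 + 6 + 6 = 54.
Draw number 54 + 1 = 55 must push one box to 7.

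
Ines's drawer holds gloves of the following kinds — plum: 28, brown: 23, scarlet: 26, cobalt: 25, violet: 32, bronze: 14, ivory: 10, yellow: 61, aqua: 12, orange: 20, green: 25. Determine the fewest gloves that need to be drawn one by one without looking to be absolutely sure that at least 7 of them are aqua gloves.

In the worst case for collecting aqua gloves, every non-aqua glove comes out first.
There are 28 + 23 + 26 + 25 + 32 + 14 + 10 + 61 + 20 + 25 = 264 non-aqua gloves altogether.
After those, each further glove must be aqua, so 264 + 7 = 271 draws guarantee 7 aqua gloves.

271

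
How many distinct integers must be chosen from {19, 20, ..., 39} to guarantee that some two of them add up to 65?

Group the elements by complementary pair {x, 65−x}: {26,39}, {27,38}, {28,37}, …, giving 7 two-element pairs and 7 integers whose partner 65−x falls outside [19,39].
Treating each of those 14 groups as a pigeonhole, one can pick one integer per group — 14 integers — with no two summing to 65.
The 15th integer lands in an occupied pair, forcing a sum of 65.

15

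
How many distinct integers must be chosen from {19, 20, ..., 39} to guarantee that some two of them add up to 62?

14

A set avoiding the sum 62 can contain at most one of each pair {x, 62−x}, plus the 5 elements whose complement lies outside the range or equal to its own complement.
The integers 19, …, 31 (13 of them) are such a set: any two sum to at least 19+20 = 39 and at most 30+31 = 61 < 62.
Any 14th integer completes one of the 8 pairs, so 14 choices force a sum of 62.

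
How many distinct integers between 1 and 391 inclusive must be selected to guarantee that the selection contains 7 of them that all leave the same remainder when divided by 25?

151

The 25 residue classes mod 25 are the pigeonholes.
With 150 integers one could put 6 in each residue class and have no class reach 7.
The 151st integer pushes some class to 7, so 25·6 + 1 = 151.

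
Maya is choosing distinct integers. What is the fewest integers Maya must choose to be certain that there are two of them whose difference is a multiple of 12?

Integers whose pairwise differences are multiples of 12 are exactly those sharing a remainder mod 12. By pigeonhole, the 12 residue classes mod 12 are the pigeonholes.
With 12 integers one could put 1 in each residue class and have no class reach 2.
The 13th integer pushes some class to 2, so 12·1 + 1 = 13.

13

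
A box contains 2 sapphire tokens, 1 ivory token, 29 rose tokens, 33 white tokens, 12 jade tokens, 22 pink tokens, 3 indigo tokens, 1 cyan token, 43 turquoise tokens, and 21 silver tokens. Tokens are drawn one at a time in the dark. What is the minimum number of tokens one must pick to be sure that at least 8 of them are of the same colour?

50

Put each drawn token into a box by colour. The largest draw with every box below 8 takes min(count, 7) from each colour; colours with fewer than 7 contribute all they have.
Σ min(cᵢ, 7) = 2 + 1 + 7 + 7 + 7 + 7 + 3 + 1 + 7 + 7 = 49.
Draw number 49 + 1 = 50 must push one box to 8.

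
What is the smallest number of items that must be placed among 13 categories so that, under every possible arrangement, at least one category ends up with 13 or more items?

With 156 items one could put exactly 12 in each of the 13 categories, and no category would reach 13.
By pigeonhole, one more item must land in a category that already has 12, giving it 13.
So 13 × 12 + 1 = 157 items are required.

157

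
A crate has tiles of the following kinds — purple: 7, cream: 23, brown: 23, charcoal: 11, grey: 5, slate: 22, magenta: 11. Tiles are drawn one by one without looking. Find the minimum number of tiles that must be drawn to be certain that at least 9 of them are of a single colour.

An adversary could hand out at most 8 tiles per colour (purple, grey run out sooner): 7 + 8 + 8 + 8 + 5 + 8 + 8 = 52 tiles and still no colour has 9.
One more tile lands in a colour already at 8, so 53 draws are enough and 52 are not.

53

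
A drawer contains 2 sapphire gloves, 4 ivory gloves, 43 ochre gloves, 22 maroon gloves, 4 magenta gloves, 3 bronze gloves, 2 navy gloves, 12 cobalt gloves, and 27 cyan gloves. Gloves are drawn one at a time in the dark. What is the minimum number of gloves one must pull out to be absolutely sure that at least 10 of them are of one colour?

52

Put each drawn glove into a box by colour. The largest draw with every box below 10 takes min(count, 9) from each colour; colours with fewer than 9 contribute all they have.
Σ min(cᵢ, 9) = 2 + 4 + 9 + 9 + 4 + 3 + 2 + 9 + 9 = 51.
Draw number 51 + 1 = 52 must push one box to 10.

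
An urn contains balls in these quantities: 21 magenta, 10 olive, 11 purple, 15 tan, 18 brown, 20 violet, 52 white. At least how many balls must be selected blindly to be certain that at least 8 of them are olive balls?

145

In the worst case for collecting olive balls, every non-olive ball comes out first.
There are 21 + 11 + 15 + 18 + 20 + 52 = 137 non-olive balls altogether.
After those, each further ball must be olive, so 137 + 8 = 145 draws guarantee 8 olive balls.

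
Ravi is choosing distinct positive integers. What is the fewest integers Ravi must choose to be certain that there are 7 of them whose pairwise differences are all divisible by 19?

Integers whose pairwise differences are multiples of 19 are exactly those sharing a remainder mod 19. By the pigeonhole principle, the 19 residue classes mod 19 are the pigeonholes.
With 114 integers one could put 6 in each residue class and have no class reach 7.
The 115th integer pushes some class to 7, so 19·6 + 1 = 115.

115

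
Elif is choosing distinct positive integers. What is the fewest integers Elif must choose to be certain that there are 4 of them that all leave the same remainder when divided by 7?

The 7 residue classes mod 7 are the pigeonholes.
With 21 integers one could put 3 in each residue class and have no class reach 4.
The 22nd integer pushes some class to 4, so 7·3 + 1 = 22.

22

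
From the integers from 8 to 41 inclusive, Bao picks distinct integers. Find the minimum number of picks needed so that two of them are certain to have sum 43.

Two chosen integers sum to 43 exactly when both halves of some pair {x, 43−x} with 8 ≤ x ≤ 43−x ≤ 35 are chosen — 14 such pairs.
The remaining 6 elements (those with no distinct partner in range) can never complete a 43-sum, so the worst case takes all of them and one from each pair: 6 + 14 = 20.
The 21st integer has to be the second member of some pair, so 20 + 1 = 21.

21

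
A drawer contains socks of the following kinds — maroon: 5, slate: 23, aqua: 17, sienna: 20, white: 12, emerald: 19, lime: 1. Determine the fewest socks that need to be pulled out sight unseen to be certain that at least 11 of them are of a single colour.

By pigeonhole, put each drawn sock into a box by colour. The largest draw with every box below 11 takes min(count, 10) from each colour; colours with fewer than 10 contribute all they have.
Σ min(cᵢ, 10) = 5 + 10 + 10 + 10 + 10 + 10 + 1 = 56.
Draw number 56 + 1 = 57 must push one box to 11.

57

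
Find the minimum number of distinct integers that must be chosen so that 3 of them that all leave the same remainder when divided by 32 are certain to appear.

65

Pigeonhole: the 32 residue classes mod 32 are the pigeonholes.
With 64 integers one could put 2 in each residue class and have no class reach 3.
The 65th integer pushes some class to 3, so 32·2 + 1 = 65.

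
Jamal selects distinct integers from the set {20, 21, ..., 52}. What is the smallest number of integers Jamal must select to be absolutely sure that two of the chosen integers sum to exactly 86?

25

Two chosen integers sum to 86 exactly when both halves of some pair {x, 86−x} with 34 ≤ x ≤ 86−x ≤ 52 are chosen — 9 such pairs.
The remaining 15 elements (those with no distinct partner in range) can never complete a 86-sum, so the worst case takes all of them and one from each pair: 15 + 9 = 24.
By the pigeonhole principle, the 25th integer has to be the second member of some pair, so 24 + 1 = 25.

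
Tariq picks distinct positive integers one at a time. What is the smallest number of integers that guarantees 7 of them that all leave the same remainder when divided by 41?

The 41 residue classes mod 41 are the pigeonholes.
With 246 integers one could put 6 in each residue class and have no class reach 7.
The 247th integer pushes some class to 7, so 41·6 + 1 = 247.

247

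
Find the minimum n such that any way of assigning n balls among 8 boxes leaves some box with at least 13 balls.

With 96 balls one could put exactly 12 in each of the 8 boxes, and no box would reach 13.
Pigeonhole: one more ball must land in a box that already has 12, giving it 13.
So 8 × 12 + 1 = 97 balls are required.

97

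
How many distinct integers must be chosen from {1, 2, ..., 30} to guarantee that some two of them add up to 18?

Group the elements by complementary pair {x, 18−x}: {1,17}, {2,16}, {3,15}, …, giving 8 two-element pairs; the single value 9 (it cannot pair with itself since the integers are distinct); and 13 integers whose partner 18−x falls outside [1,30].
Treating each of those 22 groups as a pigeonhole, one can pick one integer per group — 22 integers — with no two summing to 18.
The 23rd integer lands in an occupied pair, forcing a sum of 18.

23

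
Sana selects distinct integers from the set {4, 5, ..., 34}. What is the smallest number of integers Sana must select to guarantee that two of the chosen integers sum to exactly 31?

A set avoiding the sum 31 can contain at most one of each pair {x, 31−x}, plus the 7 elements whose complement lies outside the range.
The integers 16, …, 34 (19 of them) are such a set: any two sum to at least 16+17 = 33 > 31.
Any 20th integer completes one of the 12 pairs, so 20 choices force a sum of 31.

20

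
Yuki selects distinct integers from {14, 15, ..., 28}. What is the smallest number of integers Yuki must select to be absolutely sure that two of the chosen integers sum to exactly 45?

Group the elements by complementary pair {x, 45−x}: {17,28}, {18,27}, {19,26}, …, giving 6 two-element pairs and 3 integers whose partner 45−x falls outside [14,28].
Treating each of those 9 groups as a pigeonhole, one can pick one integer per group — 9 integers — with no two summing to 45.
The 10th integer lands in an occupied pair, forcing a sum of 45.

10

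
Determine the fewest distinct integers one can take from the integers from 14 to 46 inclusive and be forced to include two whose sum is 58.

19

Group the elements by complementary pair {x, 58−x}: {14,44}, {15,43}, {16,42}, …, giving 15 two-element pairs, the single value 29 (it cannot pair with itself since the integers are distinct), and 2 integers whose partner 58−x falls outside [14,46].
By the pigeonhole principle, treating each of those 18 groups as a pigeonhole, one can pick one integer per group — 18 integers — with no two summing to 58.
The 19th integer lands in an occupied pair, forcing a sum of 58.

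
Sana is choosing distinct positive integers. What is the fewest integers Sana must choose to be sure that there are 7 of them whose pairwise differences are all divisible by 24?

Integers whose pairwise differences are multiples of 24 are exactly those sharing a remainder mod 24. The 24 residue classes mod 24 are the pigeonholes.
With 144 integers one could put 6 in each residue class and have no class reach 7.
The 145th integer pushes some class to 7, so 24·6 + 1 = 145.

145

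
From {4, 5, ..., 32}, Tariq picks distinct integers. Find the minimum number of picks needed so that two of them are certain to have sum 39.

A set avoiding the sum 39 can contain at most one of each pair {x, 39−x}, plus the 3 elements whose complement lies outside the range.
The integers 4, …, 19 (16 of them) are such a set: any two sum to at least 4+5 = 9 and at most 18+19 = 37 < 39.
Pigeonhole: any 17th integer completes one of the 13 pairs, so 17 choices force a sum of 39.

17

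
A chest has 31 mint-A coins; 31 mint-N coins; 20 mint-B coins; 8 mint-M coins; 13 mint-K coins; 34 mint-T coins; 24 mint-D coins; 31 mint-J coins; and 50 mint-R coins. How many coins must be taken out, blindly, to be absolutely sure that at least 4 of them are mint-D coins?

In the worst case for collecting mint-D coins, every non-mint-D coin comes out first.
There are 31 + 31 + 20 + 8 + 13 + 34 + 31 + 50 = 218 non-mint-D coins altogether.
After those, each further coin must be mint-D, so 218 + 4 = 222 draws guarantee 4 mint-D coins.

222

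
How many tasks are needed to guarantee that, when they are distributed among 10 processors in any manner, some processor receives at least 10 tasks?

91

With 90 tasks one could put exactly 9 in each of the 10 processors, and no processor would reach 10.
One more task must land in a processor that already has 9, giving it 10.
So 10 × 9 + 1 = 91 tasks are required.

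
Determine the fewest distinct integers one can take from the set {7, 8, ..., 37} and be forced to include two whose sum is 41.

Group the elements by complementary pair {x, 41−x}: {7,34}, {8,33}, {9,32}, …, giving 14 two-element pairs and 3 integers whose partner 41−x falls outside [7,37].
Pigeonhole: treating each of those 17 groups as a pigeonhole, one can pick one integer per group — 17 integers — with no two summing to 41.
The 18th integer lands in an occupied pair, forcing a sum of 41.

18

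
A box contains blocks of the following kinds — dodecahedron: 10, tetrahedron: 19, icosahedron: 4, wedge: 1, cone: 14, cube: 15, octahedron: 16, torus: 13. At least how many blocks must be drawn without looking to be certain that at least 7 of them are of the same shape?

42

Pigeonhole: the 8 shapes are the holes; the blocks drawn are the pigeons.
To avoid 7 of any one shape, the worst case takes at most 6 of each shape, or every block of a shape that has fewer than 6.
That gives 6 + 6 + 4 + 1 + 6 + 6 + 6 + 6 = 41 blocks with no shape reaching 7.
The next block forces some shape to 7, so 41 + 1 = 42.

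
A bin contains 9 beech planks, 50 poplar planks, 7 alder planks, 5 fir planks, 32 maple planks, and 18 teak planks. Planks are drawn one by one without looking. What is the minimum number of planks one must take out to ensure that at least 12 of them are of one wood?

55

An adversary could hand out at most 11 planks per wood (beech, alder, fir run out sooner): 9 + 11 + 7 + 5 + 11 + 11 = 54 planks and still no wood has 12.
One more plank lands in a wood already at 11, so 55 draws are enough and 54 are not.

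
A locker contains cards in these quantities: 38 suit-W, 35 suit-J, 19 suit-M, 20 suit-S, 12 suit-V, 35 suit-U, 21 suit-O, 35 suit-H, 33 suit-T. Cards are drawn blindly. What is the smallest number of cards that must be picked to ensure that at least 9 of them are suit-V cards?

In the worst case for collecting suit-V cards, every non-suit-V card comes out first.
There are 38 + 35 + 19 + 20 + 35 + 21 + 35 + 33 = 236 non-suit-V cards altogether.
After those, each further card must be suit-V, so 236 + 9 = 245 draws guarantee 9 suit-V cards.

245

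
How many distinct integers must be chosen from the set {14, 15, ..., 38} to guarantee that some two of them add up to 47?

16

Two chosen integers sum to 47 exactly when both halves of some pair {x, 47−x} with 14 ≤ x ≤ 47−x ≤ 33 are chosen — 10 such pairs.
The remaining 5 elements (those with no distinct partner in range) can never complete a 47-sum, so the worst case takes all of them and one from each pair: 5 + 10 = 15.
The 16th integer has to be the second member of some pair, so 15 + 1 = 16.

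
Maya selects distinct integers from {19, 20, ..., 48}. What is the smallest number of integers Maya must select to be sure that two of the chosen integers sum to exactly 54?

23

Group the elements by complementary pair {x, 54−x}: {19,35}, {20,34}, {21,33}, …, giving 8 two-element pairs, the single value 27 (it cannot pair with itself since the integers are distinct), and 13 integers whose partner 54−x falls outside [19,48].
By the pigeonhole principle, treating each of those 22 groups as a pigeonhole, one can pick one integer per group — 22 integers — with no two summing to 54.
The 23rd integer lands in an occupied pair, forcing a sum of 54.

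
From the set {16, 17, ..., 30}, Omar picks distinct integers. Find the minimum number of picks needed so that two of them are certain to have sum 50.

11

Two chosen integers sum to 50 exactly when both halves of some pair {x, 50−x} with 20 ≤ x ≤ 50−x ≤ 30 are chosen — 5 such pairs.
The remaining 5 elements (those with no distinct partner in range) can never complete a 50-sum, so the worst case takes all of them and one from each pair: 5 + 5 = 10.
Pigeonhole: the 11th integer has to be the second member of some pair, so 10 + 1 = 11.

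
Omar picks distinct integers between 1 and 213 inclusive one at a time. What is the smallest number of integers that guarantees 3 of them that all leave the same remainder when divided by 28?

57

The 28 residue classes mod 28 are the pigeonholes.
With 56 integers one could put 2 in each residue class and have no class reach 3.
The 57th integer pushes some class to 3, so 28·2 + 1 = 57.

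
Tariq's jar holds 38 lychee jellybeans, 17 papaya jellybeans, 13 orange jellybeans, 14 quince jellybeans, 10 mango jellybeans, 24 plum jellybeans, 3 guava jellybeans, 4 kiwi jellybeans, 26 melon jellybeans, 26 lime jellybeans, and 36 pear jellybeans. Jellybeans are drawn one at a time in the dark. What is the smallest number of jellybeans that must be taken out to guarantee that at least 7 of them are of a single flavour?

An adversary could hand out at most 6 jellybeans per flavour (guava, kiwi run out sooner): 6 + 6 + 6 + 6 + 6 + 6 + 3 + 4 + 6 + 6 + 6 = 61 jellybeans and still no flavour has 7.
One more jellybean lands in a flavour already at 6, so 62 draws are enough and 61 are not.

62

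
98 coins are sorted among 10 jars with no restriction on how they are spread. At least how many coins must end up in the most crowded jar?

Pigeonhole: the 10 jars are the holes and the 98 coins are the pigeons.
If every jar held at most 9 coins, the total would be at most 10 × 9 = 90, which is less than 98.
So some jar holds at least ⌈98/10⌉ = 10 coins.

10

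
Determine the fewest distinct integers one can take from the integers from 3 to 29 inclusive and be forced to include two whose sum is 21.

Group the elements by complementary pair {x, 21−x}: {3,18}, {4,17}, {5,16}, …, giving 8 two-element pairs and 11 integers whose partner 21−x falls outside [3,29].
By pigeonhole, treating each of those 19 groups as a pigeonhole, one can pick one integer per group — 19 integers — with no two summing to 21.
The 20th integer lands in an occupied pair, forcing a sum of 21.

20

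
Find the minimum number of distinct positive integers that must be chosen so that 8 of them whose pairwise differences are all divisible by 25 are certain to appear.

176

Integers whose pairwise differences are multiples of 25 are exactly those sharing a remainder mod 25. The 25 residue classes mod 25 are the pigeonholes.
With 175 integers one could put 7 in each residue class and have no class reach 8.
The 176th integer pushes some class to 8, so 25·7 + 1 = 176.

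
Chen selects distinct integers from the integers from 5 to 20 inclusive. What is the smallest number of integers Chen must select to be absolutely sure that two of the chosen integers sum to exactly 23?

10

A set avoiding the sum 23 can contain at most one of each pair {x, 23−x}, plus the 2 elements whose complement lies outside the range.
The integers 12, …, 20 (9 of them) are such a set: any two sum to at least 12+13 = 25 > 23.
By pigeonhole, any 10th integer completes one of the 7 pairs, so 10 choices force a sum of 23.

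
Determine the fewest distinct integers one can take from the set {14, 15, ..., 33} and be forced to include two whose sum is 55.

15

Two chosen integers sum to 55 exactly when both halves of some pair {x, 55−x} with 22 ≤ x ≤ 55−x ≤ 33 are chosen — 6 such pairs.
The remaining 8 elements (those with no distinct partner in range) can never complete a 55-sum, so the worst case takes all of them and one from each pair: 8 + 6 = 14.
By pigeonhole, the 15th integer has to be the second member of some pair, so 14 + 1 = 15.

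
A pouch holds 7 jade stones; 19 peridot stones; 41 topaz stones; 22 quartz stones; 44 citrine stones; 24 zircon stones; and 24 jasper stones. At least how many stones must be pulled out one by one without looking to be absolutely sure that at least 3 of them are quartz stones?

In the worst case for collecting quartz stones, every non-quartz stone comes out first.
There are 7 + 19 + 41 + 44 + 24 + 24 = 159 non-quartz stones altogether.
After those, each further stone must be quartz, so 159 + 3 = 162 draws guarantee 3 quartz stones.

162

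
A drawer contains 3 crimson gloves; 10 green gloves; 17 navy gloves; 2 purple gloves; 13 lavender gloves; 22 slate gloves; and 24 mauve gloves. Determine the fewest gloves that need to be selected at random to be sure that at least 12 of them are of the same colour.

60

By the pigeonhole principle, put each drawn glove into a box by colour. The largest draw with every box below 12 takes min(count, 11) from each colour; colours with fewer than 11 contribute all they have.
Σ min(cᵢ, 11) = 3 + 10 + 11 + 2 + 11 + 11 + 11 = 59.
Draw number 59 + 1 = 60 must push one box to 12.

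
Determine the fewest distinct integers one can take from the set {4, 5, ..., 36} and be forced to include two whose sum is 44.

A set avoiding the sum 44 can contain at most one of each pair {x, 44−x}, plus the 5 elements whose complement lies outside the range or equal to its own complement.
The integers 4, …, 22 (19 of them) are such a set: any two sum to at least 4+5 = 9 and at most 21+22 = 43 < 44.
By the pigeonhole principle, any 20th integer completes one of the 14 pairs, so 20 choices force a sum of 44.

20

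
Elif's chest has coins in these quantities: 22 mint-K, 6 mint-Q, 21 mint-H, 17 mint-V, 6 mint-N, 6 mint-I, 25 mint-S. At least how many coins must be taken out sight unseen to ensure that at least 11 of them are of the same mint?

59

An adversary could hand out at most 10 coins per mint (mint-Q, mint-N, mint-I run out sooner): 10 + 6 + 10 + 10 + 6 + 6 + 10 = 58 coins and still no mint has 11.
By pigeonhole, one more coin lands in a mint already at 10, so 59 draws are enough and 58 are not.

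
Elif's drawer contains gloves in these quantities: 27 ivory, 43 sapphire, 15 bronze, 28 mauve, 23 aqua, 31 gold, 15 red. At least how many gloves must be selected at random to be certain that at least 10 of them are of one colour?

An adversary could hand out at most 9 gloves per colour: 9 + 9 + 9 + 9 + 9 + 9 + 9 = 63 gloves and still no colour has 10.
By the pigeonhole principle, one more glove lands in a colour already at 9, so 64 draws are enough and 63 are not.

64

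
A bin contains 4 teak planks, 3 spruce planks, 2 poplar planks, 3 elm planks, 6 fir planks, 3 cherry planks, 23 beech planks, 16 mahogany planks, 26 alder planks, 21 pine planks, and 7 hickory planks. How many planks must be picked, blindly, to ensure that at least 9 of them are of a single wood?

61

An adversary could hand out at most 8 planks per wood (7 woods run out sooner): 4 + 3 + 2 + 3 + 6 + 3 + 8 + 8 + 8 + 8 + 7 = 60 planks and still no wood has 9.
One more plank lands in a wood already at 8, so 61 draws are enough and 60 are not.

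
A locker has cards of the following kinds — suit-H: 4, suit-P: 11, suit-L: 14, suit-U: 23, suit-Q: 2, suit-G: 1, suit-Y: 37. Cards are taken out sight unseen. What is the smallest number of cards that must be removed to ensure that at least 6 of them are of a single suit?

28

An adversary could hand out at most 5 cards per suit (suit-H, suit-Q, suit-G run out sooner): 4 + 5 + 5 + 5 + 2 + 1 + 5 = 27 cards and still no suit has 6.
One more card lands in a suit already at 5, so 28 draws are enough and 27 are not.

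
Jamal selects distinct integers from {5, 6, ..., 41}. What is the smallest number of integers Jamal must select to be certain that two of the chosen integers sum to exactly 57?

Two chosen integers sum to 57 exactly when both halves of some pair {x, 57−x} with 16 ≤ x ≤ 57−x ≤ 41 are chosen — 13 such pairs.
The remaining 11 elements (those with no distinct partner in range) can never complete a 57-sum, so the worst case takes all of them and one from each pair: 11 + 13 = 24.
The 25th integer has to be the second member of some pair, so 24 + 1 = 25.

25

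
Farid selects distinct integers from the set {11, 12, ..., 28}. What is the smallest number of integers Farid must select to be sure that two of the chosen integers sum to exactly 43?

12

A set avoiding the sum 43 can contain at most one of each pair {x, 43−x}, plus the 4 elements whose complement lies outside the range.
The integers 11, …, 21 (11 of them) are such a set: any two sum to at least 11+12 = 23 and at most 20+21 = 41 < 43.
Pigeonhole: any 12th integer completes one of the 7 pairs, so 12 choices force a sum of 43.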